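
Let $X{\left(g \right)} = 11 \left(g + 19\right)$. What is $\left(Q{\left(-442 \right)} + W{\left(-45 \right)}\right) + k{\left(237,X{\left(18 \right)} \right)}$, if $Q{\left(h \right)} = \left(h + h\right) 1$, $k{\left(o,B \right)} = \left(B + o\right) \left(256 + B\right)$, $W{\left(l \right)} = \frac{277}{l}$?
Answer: $\frac{19173683}{45} \approx 4.2608 \cdot 10^{5}$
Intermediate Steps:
$X{\left(g \right)} = 209 + 11 g$ ($X{\left(g \right)} = 11 \left(19 + g\right) = 209 + 11 g$)
$k{\left(o,B \right)} = \left(256 + B\right) \left(B + o\right)$
$Q{\left(h \right)} = 2 h$ ($Q{\left(h \right)} = 2 h 1 = 2 h$)
$\left(Q{\left(-442 \right)} + W{\left(-45 \right)}\right) + k{\left(237,X{\left(18 \right)} \right)} = \left(2 \left(-442\right) + \frac{277}{-45}\right) + \left(\left(209 + 11 \cdot 18\right)^{2} + 256 \left(209 + 11 \cdot 18\right) + 256 \cdot 237 + \left(209 + 11 \cdot 18\right) 237\right) = \left(-884 + 277 \left(- \frac{1}{45}\right)\right) + \left(\left(209 + 198\right)^{2} + 256 \left(209 + 198\right) + 60672 + \left(209 + 198\right) 237\right) = \left(-884 - \frac{277}{45}\right) + \left(407^{2} + 256 \cdot 407 + 60672 + 407 \cdot 237\right) = - \frac{40057}{45} + \left(165649 + 104192 + 60672 + 96459\right) = - \frac{40057}{45} + 426972 = \frac{19173683}{45}$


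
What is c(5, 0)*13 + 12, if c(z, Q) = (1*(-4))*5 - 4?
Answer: -300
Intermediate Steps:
c(z, Q) = -24 (c(z, Q) = -4*5 - 4 = -20 - 4 = -24)
c(5, 0)*13 + 12 = -24*13 + 12 = -312 + 12 = -300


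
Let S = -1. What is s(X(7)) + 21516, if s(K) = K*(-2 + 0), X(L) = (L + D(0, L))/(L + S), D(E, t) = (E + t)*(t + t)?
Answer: 21481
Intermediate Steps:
D(E, t) = 2*t*(E + t) (D(E, t) = (E + t)*(2*t) = 2*t*(E + t))
X(L) = (L + 2*L**2)/(-1 + L) (X(L) = (L + 2*L*(0 + L))/(L - 1) = (L + 2*L*L)/(-1 + L) = (L + 2*L**2)/(-1 + L))
s(K) = -2*K (s(K) = K*(-2) = -2*K)
s(X(7)) + 21516 = -14*(1 + 2*7)/(-1 + 7) + 21516 = -14*(1 + 14)/6 + 21516 = -14*15/6 + 21516 = -2*35/2 + 21516 = -35 + 21516 = 21481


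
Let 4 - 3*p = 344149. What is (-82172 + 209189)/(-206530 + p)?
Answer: -127017/321245 ≈ -0.39539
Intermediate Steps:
p = -114715 (p = 4/3 - ⅓*344149 = 4/3 - 344149/3 = -114715)
(-82172 + 209189)/(-206530 + p) = (-82172 + 209189)/(-206530 - 114715) = 127017/(-321245) = 127017*(-1/321245) = -127017/321245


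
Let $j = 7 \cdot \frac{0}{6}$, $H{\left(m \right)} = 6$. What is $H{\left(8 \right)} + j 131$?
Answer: $6$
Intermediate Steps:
$j = 0$ ($j = 7 \cdot 0 \cdot \frac{1}{6} = 7 \cdot 0 = 0$)
$H{\left(8 \right)} + j 131 = 6 + 0 \cdot 131 = 6 + 0 = 6$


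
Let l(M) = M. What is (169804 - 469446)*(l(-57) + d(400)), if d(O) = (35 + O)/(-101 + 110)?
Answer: 7790692/3 ≈ 2.5969e+6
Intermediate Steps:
d(O) = 35/9 + O/9 (d(O) = (35 + O)/9 = (35 + O)*(⅑) = 35/9 + O/9)
(169804 - 469446)*(l(-57) + d(400)) = (169804 - 469446)*(-57 + (35/9 + (⅑)*400)) = -299642*(-57 + (35/9 + 400/9)) = -299642*(-57 + 145/3) = -299642*(-26/3) = 7790692/3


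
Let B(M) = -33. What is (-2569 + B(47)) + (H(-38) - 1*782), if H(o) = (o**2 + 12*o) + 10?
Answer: -2386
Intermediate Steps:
H(o) = 10 + o**2 + 12*o
(-2569 + B(47)) + (H(-38) - 1*782) = (-2569 - 33) + ((10 + (-38)**2 + 12*(-38)) - 1*782) = -2602 + ((10 + 1444 - 456) - 782) = -2602 + (998 - 782) = -2602 + 216 = -2386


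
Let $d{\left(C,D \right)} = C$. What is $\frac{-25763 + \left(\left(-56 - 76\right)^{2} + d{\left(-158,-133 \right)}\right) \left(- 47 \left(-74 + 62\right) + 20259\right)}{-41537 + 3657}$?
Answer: $- \frac{71900831}{7576} \approx -9490.6$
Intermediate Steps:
$\frac{-25763 + \left(\left(-56 - 76\right)^{2} + d{\left(-158,-133 \right)}\right) \left(- 47 \left(-74 + 62\right) + 20259\right)}{-41537 + 3657} = \frac{-25763 + \left(\left(-56 - 76\right)^{2} - 158\right) \left(- 47 \left(-74 + 62\right) + 20259\right)}{-41537 + 3657} = \frac{-25763 + \left(\left(-132\right)^{2} - 158\right) \left(\left(-47\right) \left(-12\right) + 20259\right)}{-37880} = \left(-25763 + \left(17424 - 158\right) \left(564 + 20259\right)\right) \left(- \frac{1}{37880}\right) = \left(-25763 + 17266 \cdot 20823\right) \left(- \frac{1}{37880}\right) = \left(-25763 + 359529918\right) \left(- \frac{1}{37880}\right) = 359504155 \left(- \frac{1}{37880}\right) = - \frac{71900831}{7576}$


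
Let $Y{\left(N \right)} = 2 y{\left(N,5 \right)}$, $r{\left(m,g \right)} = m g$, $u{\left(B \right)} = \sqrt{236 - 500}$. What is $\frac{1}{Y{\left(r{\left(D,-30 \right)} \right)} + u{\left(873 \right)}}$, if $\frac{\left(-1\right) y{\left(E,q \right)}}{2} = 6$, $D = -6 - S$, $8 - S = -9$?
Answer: $- \frac{1}{35} - \frac{i \sqrt{66}}{420} \approx -0.028571 - 0.019343 i$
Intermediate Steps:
$S = 17$ ($S = 8 - -9 = 8 + 9 = 17$)
$D = -23$ ($D = -6 - 17 = -23$)
$u{\left(B \right)} = 2 i \sqrt{66}$ ($u{\left(B \right)} = \sqrt{-264} = 2 i \sqrt{66}$)
$y{\left(E,q \right)} = -12$ ($y{\left(E,q \right)} = \left(-2\right) 6 = -12$)
$r{\left(m,g \right)} = g m$
$Y{\left(N \right)} = -24$ ($Y{\left(N \right)} = 2 \left(-12\right) = -24$)
$\frac{1}{Y{\left(r{\left(D,-30 \right)} \right)} + u{\left(873 \right)}} = \frac{1}{-24 + 2 i \sqrt{66}}$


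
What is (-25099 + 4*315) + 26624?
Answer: 2785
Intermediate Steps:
(-25099 + 4*315) + 26624 = (-25099 + 1260) + 26624 = -23839 + 26624 = 2785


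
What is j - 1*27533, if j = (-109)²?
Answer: -15652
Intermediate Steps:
j = 11881
j - 1*27533 = 11881 - 1*27533 = 11881 - 27533 = -15652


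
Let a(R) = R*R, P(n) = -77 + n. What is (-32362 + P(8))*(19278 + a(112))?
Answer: -1032019282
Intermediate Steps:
a(R) = R²
(-32362 + P(8))*(19278 + a(112)) = (-32362 + (-77 + 8))*(19278 + 112²) = (-32362 - 69)*(19278 + 12544) = -32431*31822 = -1032019282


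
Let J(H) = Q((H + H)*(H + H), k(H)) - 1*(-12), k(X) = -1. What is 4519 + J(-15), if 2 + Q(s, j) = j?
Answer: 4528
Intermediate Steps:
Q(s, j) = -2 + j
J(H) = 9 (J(H) = (-2 - 1) - 1*(-12) = -3 + 12 = 9)
4519 + J(-15) = 4519 + 9 = 4528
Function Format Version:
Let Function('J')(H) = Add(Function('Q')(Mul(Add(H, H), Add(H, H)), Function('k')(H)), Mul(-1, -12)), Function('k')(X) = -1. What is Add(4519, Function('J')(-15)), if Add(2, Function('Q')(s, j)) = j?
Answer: 4528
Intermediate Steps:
Function('Q')(s, j) = Add(-2, j)
Function('J')(H) = 9 (Function('J')(H) = Add(Add(-2, -1), Mul(-1, -12)) = Add(-3, 12) = 9)
Add(4519, Function('J')(-15)) = Add(4519, 9) = 4528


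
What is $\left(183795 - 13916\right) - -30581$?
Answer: $200460$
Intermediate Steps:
$\left(183795 - 13916\right) - -30581 = 169879 + 30581 = 200460$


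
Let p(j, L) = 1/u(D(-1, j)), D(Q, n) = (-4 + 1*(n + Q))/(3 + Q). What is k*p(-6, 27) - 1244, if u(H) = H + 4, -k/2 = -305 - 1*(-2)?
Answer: -1648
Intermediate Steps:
D(Q, n) = (-4 + Q + n)/(3 + Q) (D(Q, n) = (-4 + 1*(Q + n))/(3 + Q) = (-4 + (Q + n))/(3 + Q) = (-4 + Q + n)/(3 + Q))
k = 606 (k = -2*(-305 - 1*(-2)) = -2*(-305 + 2) = -2*(-303) = 606)
u(H) = 4 + H
p(j, L) = 1/(3/2 + j/2) (p(j, L) = 1/(4 + (-4 - 1 + j)/(3 - 1)) = 1/(4 + (-5 + j)/2) = 1/(4 + (-5/2 + j/2)) = 1/(3/2 + j/2))
k*p(-6, 27) - 1244 = 606*(2/(3 - 6)) - 1244 = 606*(2/(-3)) - 1244 = 606*(2*(-⅓)) - 1244 = 606*(-⅔) - 1244 = -404 - 1244 = -1648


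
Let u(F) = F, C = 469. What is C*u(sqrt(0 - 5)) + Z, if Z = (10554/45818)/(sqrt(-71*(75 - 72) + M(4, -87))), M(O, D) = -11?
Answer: I*(-5277*sqrt(14) + 601681976*sqrt(5))/1282904 ≈ 1048.7*I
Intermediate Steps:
Z = -5277*I*sqrt(14)/1282904 (Z = (10554/45818)/(sqrt(-71*(75 - 72) - 11)) = (10554*(1/45818))/(sqrt(-71*3 - 11)) = 5277/(22909*(sqrt(-213 - 11))) = 5277/(22909*(sqrt(-224))) = 5277/(22909*((4*I*sqrt(14)))) = 5277*(-I*sqrt(14)/56)/22909 = -5277*I*sqrt(14)/1282904 ≈ -0.015391*I)
C*u(sqrt(0 - 5)) + Z = 469*sqrt(0 - 5) - 5277*I*sqrt(14)/1282904 = 469*sqrt(-5) - 5277*I*sqrt(14)/1282904 = 469*(I*sqrt(5)) - 5277*I*sqrt(14)/1282904 = 469*I*sqrt(5) - 5277*I*sqrt(14)/1282904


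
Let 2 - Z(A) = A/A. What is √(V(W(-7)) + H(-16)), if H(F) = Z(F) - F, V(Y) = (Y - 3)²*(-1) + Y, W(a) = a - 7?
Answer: I*√286 ≈ 16.912*I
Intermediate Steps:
W(a) = -7 + a
V(Y) = Y - (-3 + Y)² (V(Y) = (-3 + Y)²*(-1) + Y = -(-3 + Y)² + Y = Y - (-3 + Y)²)
Z(A) = 1 (Z(A) = 2 - A/A = 2 - 1*1 = 2 - 1 = 1)
H(F) = 1 - F
√(V(W(-7)) + H(-16)) = √(((-7 - 7) - (-3 + (-7 - 7))²) + (1 - 1*(-16))) = √((-14 - (-3 - 14)²) + (1 + 16)) = √((-14 - 1*(-17)²) + 17) = √((-14 - 1*289) + 17) = √((-14 - 289) + 17) = √(-303 + 17) = √(-286) = I*√286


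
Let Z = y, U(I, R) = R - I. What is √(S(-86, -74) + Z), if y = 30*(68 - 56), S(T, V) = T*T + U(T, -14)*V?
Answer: 2*√607 ≈ 49.275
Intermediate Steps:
S(T, V) = T² + V*(-14 - T) (S(T, V) = T*T + (-14 - T)*V = T² + V*(-14 - T))
y = 360 (y = 30*12 = 360)
Z = 360
√(S(-86, -74) + Z) = √(((-86)² - 1*(-74)*(14 - 86)) + 360) = √((7396 - 1*(-74)*(-72)) + 360) = √((7396 - 5328) + 360) = √(2068 + 360) = √2428 = 2*√607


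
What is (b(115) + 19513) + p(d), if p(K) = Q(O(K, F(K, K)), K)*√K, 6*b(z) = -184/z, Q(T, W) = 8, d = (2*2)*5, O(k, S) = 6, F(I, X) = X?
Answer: 292691/15 + 16*√5 ≈ 19549.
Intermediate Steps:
d = 20 (d = 4*5 = 20)
b(z) = -92/(3*z) (b(z) = (-184/z)/6 = -92/(3*z))
p(K) = 8*√K
(b(115) + 19513) + p(d) = (-92/3/115 + 19513) + 8*√20 = (-92/3*1/115 + 19513) + 8*(2*√5) = (-4/15 + 19513) + 16*√5 = 292691/15 + 16*√5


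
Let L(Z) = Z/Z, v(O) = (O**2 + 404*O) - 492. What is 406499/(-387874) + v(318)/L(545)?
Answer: 88863078397/387874 ≈ 2.2910e+5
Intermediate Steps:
v(O) = -492 + O**2 + 404*O
L(Z) = 1
406499/(-387874) + v(318)/L(545) = 406499/(-387874) + (-492 + 318**2 + 404*318)/1 = 406499*(-1/387874) + (-492 + 101124 + 128472)*1 = -406499/387874 + 229104*1 = -406499/387874 + 229104 = 88863078397/387874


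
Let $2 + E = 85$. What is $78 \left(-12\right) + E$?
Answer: $-853$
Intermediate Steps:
$E = 83$ ($E = -2 + 85 = 83$)
$78 \left(-12\right) + E = 78 \left(-12\right) + 83 = -936 + 83 = -853$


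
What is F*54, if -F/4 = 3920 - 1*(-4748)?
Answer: -1872288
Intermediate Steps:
F = -34672 (F = -4*(3920 - 1*(-4748)) = -4*(3920 + 4748) = -4*8668 = -34672)
F*54 = -34672*54 = -1872288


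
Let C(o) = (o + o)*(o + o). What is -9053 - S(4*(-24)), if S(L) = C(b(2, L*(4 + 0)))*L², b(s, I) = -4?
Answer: -598877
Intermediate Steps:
C(o) = 4*o² (C(o) = (2*o)*(2*o) = 4*o²)
S(L) = 64*L² (S(L) = (4*(-4)²)*L² = (4*16)*L² = 64*L²)
-9053 - S(4*(-24)) = -9053 - 64*(4*(-24))² = -9053 - 64*(-96)² = -9053 - 64*9216 = -9053 - 1*589824 = -9053 - 589824 = -598877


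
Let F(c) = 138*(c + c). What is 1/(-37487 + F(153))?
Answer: 1/4741 ≈ 0.00021093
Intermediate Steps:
F(c) = 276*c (F(c) = 138*(2*c) = 276*c)
1/(-37487 + F(153)) = 1/(-37487 + 276*153) = 1/(-37487 + 42228) = 1/4741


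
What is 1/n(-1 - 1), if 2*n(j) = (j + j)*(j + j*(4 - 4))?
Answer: ¼ ≈ 0.25000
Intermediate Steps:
n(j) = j² (n(j) = ((j + j)*(j + j*(4 - 4)))/2 = ((2*j)*(j + j*0))/2 = ((2*j)*(j + 0))/2 = ((2*j)*j)/2 = (2*j²)/2 = j²)
1/n(-1 - 1) = 1/((-1 - 1)²) = 1/((-2)²) = 1/4 = ¼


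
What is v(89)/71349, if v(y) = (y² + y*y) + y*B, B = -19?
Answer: 4717/23783 ≈ 0.19833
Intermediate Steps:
v(y) = -19*y + 2*y² (v(y) = (y² + y*y) + y*(-19) = (y² + y²) - 19*y = 2*y² - 19*y = -19*y + 2*y²)
v(89)/71349 = (89*(-19 + 2*89))/71349 = (89*(-19 + 178))*(1/71349) = (89*159)*(1/71349) = 14151*(1/71349) = 4717/23783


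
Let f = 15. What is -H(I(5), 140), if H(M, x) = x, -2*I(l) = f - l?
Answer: -140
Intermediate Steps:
I(l) = -15/2 + l/2 (I(l) = -(15 - l)/2 = -15/2 + l/2)
-H(I(5), 140) = -1*140 = -140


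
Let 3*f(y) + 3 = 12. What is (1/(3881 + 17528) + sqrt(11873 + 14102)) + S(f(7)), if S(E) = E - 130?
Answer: -2718942/21409 + 5*sqrt(1039) ≈ 34.168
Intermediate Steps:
f(y) = 3 (f(y) = -1 + (1/3)*12 = -1 + 4 = 3)
S(E) = -130 + E
(1/(3881 + 17528) + sqrt(11873 + 14102)) + S(f(7)) = (1/(3881 + 17528) + sqrt(11873 + 14102)) + (-130 + 3) = (1/21409 + sqrt(25975)) - 127 = (1/21409 + 5*sqrt(1039)) - 127 = -2718942/21409 + 5*sqrt(1039)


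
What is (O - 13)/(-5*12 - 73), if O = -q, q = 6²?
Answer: 7/19 ≈ 0.36842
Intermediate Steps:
q = 36
O = -36 (O = -1*36 = -36)
(O - 13)/(-5*12 - 73) = (-36 - 13)/(-5*12 - 73) = -49/(-60 - 73) = -49/(-133) = -1/133*(-49) = 7/19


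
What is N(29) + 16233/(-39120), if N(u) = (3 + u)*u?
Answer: 12095709/13040 ≈ 927.58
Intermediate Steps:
N(u) = u*(3 + u)
N(29) + 16233/(-39120) = 29*(3 + 29) + 16233/(-39120) = 29*32 + 16233*(-1/39120) = 928 - 5411/13040 = 12095709/13040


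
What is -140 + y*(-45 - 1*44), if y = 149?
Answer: -13401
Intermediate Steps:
-140 + y*(-45 - 1*44) = -140 + 149*(-45 - 1*44) = -140 + 149*(-45 - 44) = -140 + 149*(-89) = -140 - 13261 = -13401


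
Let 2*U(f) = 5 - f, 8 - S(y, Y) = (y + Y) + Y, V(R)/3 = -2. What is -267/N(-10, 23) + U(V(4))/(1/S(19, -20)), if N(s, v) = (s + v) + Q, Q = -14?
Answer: 853/2 ≈ 426.50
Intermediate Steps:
V(R) = -6 (V(R) = 3*(-2) = -6)
S(y, Y) = 8 - y - 2*Y (S(y, Y) = 8 - ((y + Y) + Y) = 8 - ((Y + y) + Y) = 8 - (y + 2*Y) = 8 + (-y - 2*Y) = 8 - y - 2*Y)
U(f) = 5/2 - f/2 (U(f) = (5 - f)/2 = 5/2 - f/2)
N(s, v) = -14 + s + v (N(s, v) = (s + v) - 14 = -14 + s + v)
-267/N(-10, 23) + U(V(4))/(1/S(19, -20)) = -267/(-14 - 10 + 23) + (5/2 - 1/2*(-6))/(1/(8 - 1*19 - 2*(-20))) = -267/(-1) + (5/2 + 3)/(1/(8 - 19 + 40)) = -267*(-1) + 11/(2*(1/29)) = 267 + 11/(2*(1/29)) = 267 + (11/2)*29 = 267 + 319/2 = 853/2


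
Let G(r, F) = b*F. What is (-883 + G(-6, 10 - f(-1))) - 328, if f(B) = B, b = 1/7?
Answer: -8466/7 ≈ -1209.4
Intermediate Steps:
b = 1/7 ≈ 0.14286
G(r, F) = F/7
(-883 + G(-6, 10 - f(-1))) - 328 = (-883 + (10 - 1*(-1))/7) - 328 = (-883 + (10 + 1)/7) - 328 = (-883 + (1/7)*11) - 328 = (-883 + 11/7) - 328 = -6170/7 - 328 = -8466/7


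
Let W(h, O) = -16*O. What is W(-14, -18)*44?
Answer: 12672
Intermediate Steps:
W(-14, -18)*44 = -16*(-18)*44 = 288*44 = 12672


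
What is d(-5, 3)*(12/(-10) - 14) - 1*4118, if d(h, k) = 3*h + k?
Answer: -19678/5 ≈ -3935.6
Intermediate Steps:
d(h, k) = k + 3*h
d(-5, 3)*(12/(-10) - 14) - 1*4118 = (3 + 3*(-5))*(12/(-10) - 14) - 1*4118 = (3 - 15)*(12*(-⅒) - 14) - 4118 = -12*(-6/5 - 14) - 4118 = -12*(-76/5) - 4118 = 912/5 - 4118 = -19678/5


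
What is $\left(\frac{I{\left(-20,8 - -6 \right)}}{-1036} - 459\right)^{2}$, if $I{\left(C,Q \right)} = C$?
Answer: $\frac{14131503376}{67081} \approx 2.1066 \cdot 10^{5}$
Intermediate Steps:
$\left(\frac{I{\left(-20,8 - -6 \right)}}{-1036} - 459\right)^{2} = \left(- \frac{20}{-1036} - 459\right)^{2} = \left(\left(-20\right) \left(- \frac{1}{1036}\right) - 459\right)^{2} = \left(\frac{5}{259} - 459\right)^{2} = \left(- \frac{118876}{259}\right)^{2} = \frac{14131503376}{67081}$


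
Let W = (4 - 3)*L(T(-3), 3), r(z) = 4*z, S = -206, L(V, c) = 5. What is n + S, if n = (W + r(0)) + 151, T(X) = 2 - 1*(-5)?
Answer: -50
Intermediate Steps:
T(X) = 7 (T(X) = 2 + 5 = 7)
W = 5 (W = (4 - 3)*5 = 1*5 = 5)
n = 156 (n = (5 + 4*0) + 151 = (5 + 0) + 151 = 5 + 151 = 156)
n + S = 156 - 206 = -50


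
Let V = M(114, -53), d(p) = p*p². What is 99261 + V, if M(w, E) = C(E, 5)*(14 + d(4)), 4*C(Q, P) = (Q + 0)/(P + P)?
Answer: 1983153/20 ≈ 99158.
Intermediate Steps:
C(Q, P) = Q/(8*P) (C(Q, P) = ((Q + 0)/(P + P))/4 = (Q/((2*P)))/4 = (Q*(1/(2*P)))/4 = (Q/(2*P))/4 = Q/(8*P))
d(p) = p³
M(w, E) = 39*E/20 (M(w, E) = ((⅛)*E/5)*(14 + 4³) = ((⅛)*E*(⅕))*(14 + 64) = (E/40)*78 = 39*E/20)
V = -2067/20 (V = (39/20)*(-53) = -2067/20 ≈ -103.35)
99261 + V = 99261 - 2067/20 = 1983153/20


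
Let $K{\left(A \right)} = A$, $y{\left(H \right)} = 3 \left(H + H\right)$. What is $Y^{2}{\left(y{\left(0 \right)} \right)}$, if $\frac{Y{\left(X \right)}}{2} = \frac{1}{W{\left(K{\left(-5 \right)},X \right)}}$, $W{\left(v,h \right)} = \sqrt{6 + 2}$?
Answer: $\frac{1}{2} \approx 0.5$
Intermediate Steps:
$y{\left(H \right)} = 6 H$ ($y{\left(H \right)} = 3 \cdot 2 H = 6 H$)
$W{\left(v,h \right)} = 2 \sqrt{2}$ ($W{\left(v,h \right)} = \sqrt{8} = 2 \sqrt{2}$)
$Y{\left(X \right)} = \frac{\sqrt{2}}{2}$ ($Y{\left(X \right)} = \frac{2}{2 \sqrt{2}} = 2 \frac{\sqrt{2}}{4} = \frac{\sqrt{2}}{2}$)
$Y^{2}{\left(y{\left(0 \right)} \right)} = \left(\frac{\sqrt{2}}{2}\right)^{2} = \frac{1}{2}$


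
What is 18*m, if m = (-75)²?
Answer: 101250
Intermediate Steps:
m = 5625
18*m = 18*5625 = 101250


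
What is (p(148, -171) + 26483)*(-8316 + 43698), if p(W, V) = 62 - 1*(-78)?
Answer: 941974986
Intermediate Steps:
p(W, V) = 140 (p(W, V) = 62 + 78 = 140)
(p(148, -171) + 26483)*(-8316 + 43698) = (140 + 26483)*(-8316 + 43698) = 26623*35382 = 941974986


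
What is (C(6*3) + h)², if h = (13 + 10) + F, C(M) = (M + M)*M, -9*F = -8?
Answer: 36566209/81 ≈ 4.5143e+5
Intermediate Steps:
F = 8/9 (F = -⅑*(-8) = 8/9 ≈ 0.88889)
C(M) = 2*M² (C(M) = (2*M)*M = 2*M²)
h = 215/9 (h = (13 + 10) + 8/9 = 23 + 8/9 = 215/9 ≈ 23.889)
(C(6*3) + h)² = (2*(6*3)² + 215/9)² = (2*18² + 215/9)² = (2*324 + 215/9)² = (648 + 215/9)² = (6047/9)² = 36566209/81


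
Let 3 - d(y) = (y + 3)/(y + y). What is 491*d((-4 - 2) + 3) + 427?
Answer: 1900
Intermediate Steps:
d(y) = 3 - (3 + y)/(2*y) (d(y) = 3 - (y + 3)/(y + y) = 3 - (3 + y)/(2*y))
491*d((-4 - 2) + 3) + 427 = 491*((-3 + 5*((-4 - 2) + 3))/(2*((-4 - 2) + 3))) + 427 = 491*((-3 + 5*(-6 + 3))/(2*(-6 + 3))) + 427 = 491*((1/2)*(-3 + 5*(-3))/(-3)) + 427 = 491*((1/2)*(-1/3)*(-3 - 15)) + 427 = 491*((1/2)*(-1/3)*(-18)) + 427 = 491*3 + 427 = 1473 + 427 = 1900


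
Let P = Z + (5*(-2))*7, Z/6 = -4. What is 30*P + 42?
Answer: -2778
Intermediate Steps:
Z = -24 (Z = 6*(-4) = -24)
P = -94 (P = -24 + (5*(-2))*7 = -24 - 10*7 = -24 - 70 = -94)
30*P + 42 = 30*(-94) + 42 = -2820 + 42 = -2778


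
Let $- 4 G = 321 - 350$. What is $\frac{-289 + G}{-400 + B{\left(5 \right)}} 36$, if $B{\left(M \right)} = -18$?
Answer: $\frac{10143}{418} \approx 24.266$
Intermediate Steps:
$G = \frac{29}{4}$ ($G = - \frac{321 - 350}{4} = \left(- \frac{1}{4}\right) \left(-29\right) = \frac{29}{4} \approx 7.25$)
$\frac{-289 + G}{-400 + B{\left(5 \right)}} 36 = \frac{-289 + \frac{29}{4}}{-400 - 18} \cdot 36 = - \frac{1127}{4 \left(-418\right)} 36 = \left(- \frac{1127}{4}\right) \left(- \frac{1}{418}\right) 36 = \frac{1127}{1672} \cdot 36 = \frac{10143}{418}$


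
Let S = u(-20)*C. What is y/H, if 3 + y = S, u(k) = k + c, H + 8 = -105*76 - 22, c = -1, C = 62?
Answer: 29/178 ≈ 0.16292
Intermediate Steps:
H = -8010 (H = -8 + (-105*76 - 22) = -8 + (-7980 - 22) = -8 - 8002 = -8010)
u(k) = -1 + k (u(k) = k - 1 = -1 + k)
S = -1302 (S = (-1 - 20)*62 = -21*62 = -1302)
y = -1305 (y = -3 - 1302 = -1305)
y/H = -1305/(-8010) = -1305*(-1/8010) = 29/178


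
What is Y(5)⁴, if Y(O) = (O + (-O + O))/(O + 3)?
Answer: 625/4096 ≈ 0.15259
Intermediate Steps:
Y(O) = O/(3 + O) (Y(O) = (O + 0)/(3 + O) = O/(3 + O))
Y(5)⁴ = (5/(3 + 5))⁴ = (5/8)⁴ = 625/4096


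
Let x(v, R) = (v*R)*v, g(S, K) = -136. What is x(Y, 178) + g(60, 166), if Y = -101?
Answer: 1815642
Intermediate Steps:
x(v, R) = R*v**2 (x(v, R) = (R*v)*v = R*v**2)
x(Y, 178) + g(60, 166) = 178*(-101)**2 - 136 = 178*10201 - 136 = 1815778 - 136 = 1815642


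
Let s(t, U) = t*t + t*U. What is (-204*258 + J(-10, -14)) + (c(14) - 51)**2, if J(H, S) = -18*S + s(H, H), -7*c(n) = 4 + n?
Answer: -2416195/49 ≈ -49310.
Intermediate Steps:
s(t, U) = t**2 + U*t
c(n) = -4/7 - n/7 (c(n) = -(4 + n)/7 = -4/7 - n/7)
J(H, S) = -18*S + 2*H**2 (J(H, S) = -18*S + H*(H + H) = -18*S + H*(2*H) = -18*S + 2*H**2)
(-204*258 + J(-10, -14)) + (c(14) - 51)**2 = (-204*258 + (-18*(-14) + 2*(-10)**2)) + ((-4/7 - 1/7*14) - 51)**2 = (-52632 + (252 + 2*100)) + ((-4/7 - 2) - 51)**2 = (-52632 + (252 + 200)) + (-18/7 - 51)**2 = (-52632 + 452) + (-375/7)**2 = -52180 + 140625/49 = -2416195/49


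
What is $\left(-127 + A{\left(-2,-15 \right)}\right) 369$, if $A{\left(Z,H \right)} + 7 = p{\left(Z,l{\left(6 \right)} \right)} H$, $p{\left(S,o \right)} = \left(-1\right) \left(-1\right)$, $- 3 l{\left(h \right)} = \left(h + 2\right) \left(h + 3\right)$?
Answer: $-54981$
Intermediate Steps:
$l{\left(h \right)} = - \frac{\left(2 + h\right) \left(3 + h\right)}{3}$ ($l{\left(h \right)} = - \frac{\left(h + 2\right) \left(h + 3\right)}{3} = - \frac{\left(2 + h\right) \left(3 + h\right)}{3}$)
$p{\left(S,o \right)} = 1$
$A{\left(Z,H \right)} = -7 + H$ ($A{\left(Z,H \right)} = -7 + 1 H = -7 + H$)
$\left(-127 + A{\left(-2,-15 \right)}\right) 369 = \left(-127 - 22\right) 369 = \left(-149\right) 369 = -54981$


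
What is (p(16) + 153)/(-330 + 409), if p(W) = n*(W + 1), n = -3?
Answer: 102/79 ≈ 1.2911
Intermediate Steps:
p(W) = -3 - 3*W (p(W) = -3*(W + 1) = -3*(1 + W) = -3 - 3*W)
(p(16) + 153)/(-330 + 409) = ((-3 - 3*16) + 153)/(-330 + 409) = ((-3 - 48) + 153)/79 = (-51 + 153)*(1/79) = 102*(1/79) = 102/79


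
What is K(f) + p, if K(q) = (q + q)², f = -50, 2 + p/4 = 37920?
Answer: 161672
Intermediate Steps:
p = 151672 (p = -8 + 4*37920 = -8 + 151680 = 151672)
K(q) = 4*q² (K(q) = (2*q)² = 4*q²)
K(f) + p = 4*(-50)² + 151672 = 4*2500 + 151672 = 10000 + 151672 = 161672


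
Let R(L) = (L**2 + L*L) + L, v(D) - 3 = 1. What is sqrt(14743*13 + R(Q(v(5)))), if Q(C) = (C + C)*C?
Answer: sqrt(193739) ≈ 440.16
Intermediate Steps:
v(D) = 4 (v(D) = 3 + 1 = 4)
Q(C) = 2*C**2 (Q(C) = (2*C)*C = 2*C**2)
R(L) = L + 2*L**2 (R(L) = (L**2 + L**2) + L = 2*L**2 + L = L + 2*L**2)
sqrt(14743*13 + R(Q(v(5)))) = sqrt(14743*13 + (2*4**2)*(1 + 2*(2*4**2))) = sqrt(191659 + (2*16)*(1 + 2*(2*16))) = sqrt(191659 + 32*(1 + 2*32)) = sqrt(191659 + 32*(1 + 64)) = sqrt(191659 + 32*65) = sqrt(191659 + 2080) = sqrt(193739)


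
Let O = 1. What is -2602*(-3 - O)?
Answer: 10408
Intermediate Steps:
-2602*(-3 - O) = -2602*(-3 - 1*1) = -2602*(-3 - 1) = -2602*(-4) = 10408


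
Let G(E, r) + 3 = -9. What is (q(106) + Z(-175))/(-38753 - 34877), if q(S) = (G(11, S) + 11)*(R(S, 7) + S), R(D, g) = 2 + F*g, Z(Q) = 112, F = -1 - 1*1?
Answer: -9/36815 ≈ -0.00024447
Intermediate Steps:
F = -2 (F = -1 - 1 = -2)
G(E, r) = -12 (G(E, r) = -3 - 9 = -12)
R(D, g) = 2 - 2*g
q(S) = 12 - S (q(S) = (-12 + 11)*((2 - 2*7) + S) = -((2 - 14) + S) = -(-12 + S) = 12 - S)
(q(106) + Z(-175))/(-38753 - 34877) = ((12 - 1*106) + 112)/(-38753 - 34877) = ((12 - 106) + 112)/(-73630) = (-94 + 112)*(-1/73630) = 18*(-1/73630) = -9/36815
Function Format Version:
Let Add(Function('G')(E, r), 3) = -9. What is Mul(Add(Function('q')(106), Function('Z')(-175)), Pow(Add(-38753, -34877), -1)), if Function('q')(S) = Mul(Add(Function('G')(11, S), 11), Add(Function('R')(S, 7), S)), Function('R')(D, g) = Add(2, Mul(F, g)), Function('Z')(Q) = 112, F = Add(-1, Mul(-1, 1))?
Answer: Rational(-9, 36815) ≈ -0.00024447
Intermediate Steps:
F = -2 (F = Add(-1, -1) = -2)
Function('G')(E, r) = -12 (Function('G')(E, r) = Add(-3, -9) = -12)
Function('R')(D, g) = Add(2, Mul(-2, g))
Function('q')(S) = Add(12, Mul(-1, S)) (Function('q')(S) = Mul(Add(-12, 11), Add(Add(2, Mul(-2, 7)), S)) = Mul(-1, Add(Add(2, -14), S)) = Mul(-1, Add(-12, S)) = Add(12, Mul(-1, S)))
Mul(Add(Function('q')(106), Function('Z')(-175)), Pow(Add(-38753, -34877), -1)) = Mul(Add(Add(12, Mul(-1, 106)), 112), Pow(Add(-38753, -34877), -1)) = Mul(Add(Add(12, -106), 112), Pow(-73630, -1)) = Mul(Add(-94, 112), Rational(-1, 73630)) = Mul(18, Rational(-1, 73630)) = Rational(-9, 36815)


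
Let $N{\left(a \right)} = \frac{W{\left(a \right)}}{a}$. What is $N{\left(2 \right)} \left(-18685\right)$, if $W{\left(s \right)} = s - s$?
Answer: $0$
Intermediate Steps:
$W{\left(s \right)} = 0$
$N{\left(a \right)} = 0$ ($N{\left(a \right)} = \frac{0}{a} = 0$)
$N{\left(2 \right)} \left(-18685\right) = 0 \left(-18685\right) = 0$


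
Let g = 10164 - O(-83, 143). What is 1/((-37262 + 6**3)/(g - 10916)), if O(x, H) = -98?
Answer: 327/18523 ≈ 0.017654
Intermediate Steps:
g = 10262 (g = 10164 - 1*(-98) = 10164 + 98 = 10262)
1/((-37262 + 6**3)/(g - 10916)) = 1/((-37262 + 6**3)/(10262 - 10916)) = 1/((-37262 + 216)/(-654)) = 1/(-37046*(-1/654)) = 1/(18523/327) = 327/18523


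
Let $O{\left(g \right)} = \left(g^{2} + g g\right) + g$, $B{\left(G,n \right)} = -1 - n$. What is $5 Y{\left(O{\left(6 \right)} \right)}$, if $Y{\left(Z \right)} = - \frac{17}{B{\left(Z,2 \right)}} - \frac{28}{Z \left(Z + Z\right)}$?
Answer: $\frac{86155}{3042} \approx 28.322$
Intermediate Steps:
$O{\left(g \right)} = g + 2 g^{2}$ ($O{\left(g \right)} = \left(g^{2} + g^{2}\right) + g = 2 g^{2} + g = g + 2 g^{2}$)
$Y{\left(Z \right)} = \frac{17}{3} - \frac{14}{Z^{2}}$ ($Y{\left(Z \right)} = - \frac{17}{-1 - 2} - \frac{28}{Z \left(Z + Z\right)} = - \frac{17}{-1 - 2} - \frac{28}{Z 2 Z} = - \frac{17}{-3} - \frac{28}{2 Z^{2}} = \left(-17\right) \left(- \frac{1}{3}\right) - 28 \frac{1}{2 Z^{2}} = \frac{17}{3} - \frac{14}{Z^{2}}$)
$5 Y{\left(O{\left(6 \right)} \right)} = 5 \left(\frac{17}{3} - \frac{14}{36 \left(1 + 2 \cdot 6\right)^{2}}\right) = 5 \left(\frac{17}{3} - \frac{14}{36 \left(1 + 12\right)^{2}}\right) = 5 \left(\frac{17}{3} - \frac{14}{6084}\right) = 5 \left(\frac{17}{3} - \frac{7}{3042}\right) = 5 \cdot \frac{17231}{3042} = \frac{86155}{3042}$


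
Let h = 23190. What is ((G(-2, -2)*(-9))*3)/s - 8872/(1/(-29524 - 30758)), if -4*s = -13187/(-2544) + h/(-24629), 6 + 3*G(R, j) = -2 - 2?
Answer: 142148827500385392/265787263 ≈ 5.3482e+8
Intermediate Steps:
G(R, j) = -10/3 (G(R, j) = -2 + (-2 - 2)/3 = -2 + (⅓)*(-4) = -2 - 4/3 = -10/3)
s = -265787263/250624704 (s = -(-13187/(-2544) + 23190/(-24629))/4 = -(-13187*(-1/2544) + 23190*(-1/24629))/4 = -(13187/2544 - 23190/24629)/4 = -¼*265787263/62656176 = -265787263/250624704 ≈ -1.0605)
((G(-2, -2)*(-9))*3)/s - 8872/(1/(-29524 - 30758)) = (-10/3*(-9)*3)/(-265787263/250624704) - 8872/(1/(-29524 - 30758)) = (30*3)*(-250624704/265787263) - 8872/(1/(-60282)) = 90*(-250624704/265787263) - 8872/(-1/60282) = -22556223360/265787263 - 8872*(-60282) = -22556223360/265787263 + 534821904 = 142148827500385392/265787263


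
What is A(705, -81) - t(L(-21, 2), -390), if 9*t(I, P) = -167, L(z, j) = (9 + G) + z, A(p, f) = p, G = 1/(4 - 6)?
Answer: 6512/9 ≈ 723.56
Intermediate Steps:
G = -½ (G = 1/(-2) = -½ ≈ -0.50000)
L(z, j) = 17/2 + z (L(z, j) = (9 - ½) + z = 17/2 + z)
t(I, P) = -167/9 (t(I, P) = (⅑)*(-167) = -167/9)
A(705, -81) - t(L(-21, 2), -390) = 705 - 1*(-167/9) = 705 + 167/9 = 6512/9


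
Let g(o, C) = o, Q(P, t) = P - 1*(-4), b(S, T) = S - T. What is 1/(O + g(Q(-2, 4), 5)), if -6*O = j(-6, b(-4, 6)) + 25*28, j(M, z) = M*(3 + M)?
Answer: -3/353 ≈ -0.0084986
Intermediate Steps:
Q(P, t) = 4 + P (Q(P, t) = P + 4 = 4 + P)
O = -359/3 (O = -(-6*(3 - 6) + 25*28)/6 = -(-6*(-3) + 700)/6 = -(18 + 700)/6 = -1/6*718 = -359/3 ≈ -119.67)
1/(O + g(Q(-2, 4), 5)) = 1/(-359/3 + (4 - 2)) = 1/(-359/3 + 2) = 1/(-353/3) = -3/353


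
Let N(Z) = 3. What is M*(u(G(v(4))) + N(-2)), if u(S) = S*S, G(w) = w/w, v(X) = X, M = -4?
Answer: -16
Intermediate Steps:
G(w) = 1
u(S) = S**2
M*(u(G(v(4))) + N(-2)) = -4*(1**2 + 3) = -4*(1 + 3) = -4*4 = -16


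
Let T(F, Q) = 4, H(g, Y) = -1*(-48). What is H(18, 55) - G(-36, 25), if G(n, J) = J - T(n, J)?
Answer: 27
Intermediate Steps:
H(g, Y) = 48
G(n, J) = -4 + J (G(n, J) = J - 1*4 = J - 4 = -4 + J)
H(18, 55) - G(-36, 25) = 48 - (-4 + 25) = 48 - 1*21 = 48 - 21 = 27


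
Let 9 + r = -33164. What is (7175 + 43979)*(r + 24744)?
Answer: -431177066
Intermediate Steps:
r = -33173 (r = -9 - 33164 = -33173)
(7175 + 43979)*(r + 24744) = (7175 + 43979)*(-33173 + 24744) = 51154*(-8429) = -431177066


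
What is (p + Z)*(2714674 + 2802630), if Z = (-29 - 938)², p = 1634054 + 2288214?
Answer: 26799515205528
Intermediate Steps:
p = 3922268
Z = 935089 (Z = (-967)² = 935089)
(p + Z)*(2714674 + 2802630) = (3922268 + 935089)*(2714674 + 2802630) = 4857357*5517304 = 26799515205528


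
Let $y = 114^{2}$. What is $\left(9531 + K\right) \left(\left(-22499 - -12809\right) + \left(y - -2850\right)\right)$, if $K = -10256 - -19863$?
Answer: $117813528$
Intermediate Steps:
$K = 9607$ ($K = -10256 + 19863 = 9607$)
$y = 12996$
$\left(9531 + K\right) \left(\left(-22499 - -12809\right) + \left(y - -2850\right)\right) = \left(9531 + 9607\right) \left(\left(-22499 - -12809\right) + \left(12996 - -2850\right)\right) = 19138 \left(\left(-22499 + 12809\right) + \left(12996 + 2850\right)\right) = 19138 \left(-9690 + 15846\right) = 19138 \cdot 6156 = 117813528$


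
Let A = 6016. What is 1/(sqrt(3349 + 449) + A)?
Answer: 3008/18094229 - 3*sqrt(422)/36188458 ≈ 0.00016454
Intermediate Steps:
1/(sqrt(3349 + 449) + A) = 1/(sqrt(3349 + 449) + 6016) = 1/(sqrt(3798) + 6016) = 1/(3*sqrt(422) + 6016) = 1/(6016 + 3*sqrt(422))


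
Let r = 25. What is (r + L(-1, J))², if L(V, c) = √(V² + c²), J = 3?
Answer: (25 + √10)² ≈ 793.11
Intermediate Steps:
(r + L(-1, J))² = (25 + √((-1)² + 3²))² = (25 + √(1 + 9))² = (25 + √10)²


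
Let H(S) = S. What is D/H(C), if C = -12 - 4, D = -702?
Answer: 351/8 ≈ 43.875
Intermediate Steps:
C = -16
D/H(C) = -702/(-16) = -702*(-1/16) = 351/8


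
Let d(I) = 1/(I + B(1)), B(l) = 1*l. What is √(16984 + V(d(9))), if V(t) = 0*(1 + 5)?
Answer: 2*√4246 ≈ 130.32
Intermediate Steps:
B(l) = l
d(I) = 1/(1 + I) (d(I) = 1/(I + 1) = 1/(1 + I))
V(t) = 0 (V(t) = 0*6 = 0)
√(16984 + V(d(9))) = √(16984 + 0) = √16984 = 2*√4246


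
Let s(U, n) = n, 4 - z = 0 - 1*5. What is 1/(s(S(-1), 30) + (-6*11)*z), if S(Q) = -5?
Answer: -1/564 ≈ -0.0017731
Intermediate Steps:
z = 9 (z = 4 - (0 - 1*5) = 4 - (0 - 5) = 4 - 1*(-5) = 4 + 5 = 9)
1/(s(S(-1), 30) + (-6*11)*z) = 1/(30 - 6*11*9) = 1/(30 - 66*9) = 1/(30 - 594) = 1/(-564) = -1/564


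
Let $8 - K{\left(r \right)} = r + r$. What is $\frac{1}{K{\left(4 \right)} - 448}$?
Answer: $- \frac{1}{448} \approx -0.0022321$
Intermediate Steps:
$K{\left(r \right)} = 8 - 2 r$ ($K{\left(r \right)} = 8 - \left(r + r\right) = 8 - 2 r$)
$\frac{1}{K{\left(4 \right)} - 448} = \frac{1}{\left(8 - 8\right) - 448} = \frac{1}{0 - 448} = \frac{1}{-448} = - \frac{1}{448}$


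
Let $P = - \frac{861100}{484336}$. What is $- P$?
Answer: $\frac{215275}{121084} \approx 1.7779$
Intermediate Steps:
$P = - \frac{215275}{121084}$ ($P = \left(-861100\right) \frac{1}{484336} = - \frac{215275}{121084} \approx -1.7779$)
$- P = \left(-1\right) \left(- \frac{215275}{121084}\right) = \frac{215275}{121084}$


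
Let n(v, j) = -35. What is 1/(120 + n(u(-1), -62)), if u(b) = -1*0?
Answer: 1/85 ≈ 0.011765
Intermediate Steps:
u(b) = 0
1/(120 + n(u(-1), -62)) = 1/(120 - 35) = 1/85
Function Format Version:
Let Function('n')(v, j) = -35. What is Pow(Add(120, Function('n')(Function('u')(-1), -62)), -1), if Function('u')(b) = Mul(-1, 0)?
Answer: Rational(1, 85) ≈ 0.011765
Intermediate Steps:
Function('u')(b) = 0
Pow(Add(120, Function('n')(Function('u')(-1), -62)), -1) = Pow(Add(120, -35), -1) = Pow(85, -1) = Rational(1, 85)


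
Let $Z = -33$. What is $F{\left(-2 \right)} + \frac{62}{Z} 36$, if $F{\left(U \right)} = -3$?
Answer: $- \frac{777}{11} \approx -70.636$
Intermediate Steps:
$F{\left(-2 \right)} + \frac{62}{Z} 36 = -3 + \frac{62}{-33} \cdot 36 = -3 + 62 \left(- \frac{1}{33}\right) 36 = -3 - \frac{744}{11} = - \frac{777}{11}$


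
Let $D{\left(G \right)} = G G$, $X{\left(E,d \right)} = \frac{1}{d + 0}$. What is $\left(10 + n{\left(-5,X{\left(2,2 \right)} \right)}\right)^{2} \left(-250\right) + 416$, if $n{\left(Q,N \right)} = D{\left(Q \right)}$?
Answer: $-305834$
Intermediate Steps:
$X{\left(E,d \right)} = \frac{1}{d}$
$D{\left(G \right)} = G^{2}$
$n{\left(Q,N \right)} = Q^{2}$
$\left(10 + n{\left(-5,X{\left(2,2 \right)} \right)}\right)^{2} \left(-250\right) + 416 = \left(10 + \left(-5\right)^{2}\right)^{2} \left(-250\right) + 416 = \left(10 + 25\right)^{2} \left(-250\right) + 416 = 35^{2} \left(-250\right) + 416 = 1225 \left(-250\right) + 416 = -306250 + 416 = -305834$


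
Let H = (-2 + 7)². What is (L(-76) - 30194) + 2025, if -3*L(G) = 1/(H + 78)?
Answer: -8704222/309 ≈ -28169.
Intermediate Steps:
H = 25 (H = 5² = 25)
L(G) = -1/309 (L(G) = -1/(3*(25 + 78)) = -⅓/103 = -⅓*1/103 = -1/309)
(L(-76) - 30194) + 2025 = (-1/309 - 30194) + 2025 = -9329947/309 + 2025 = -8704222/309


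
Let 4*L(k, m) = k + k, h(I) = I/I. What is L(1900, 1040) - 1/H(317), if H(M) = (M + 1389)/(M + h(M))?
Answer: 810191/853 ≈ 949.81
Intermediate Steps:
h(I) = 1
L(k, m) = k/2 (L(k, m) = (k + k)/4 = (2*k)/4 = k/2)
H(M) = (1389 + M)/(1 + M) (H(M) = (M + 1389)/(M + 1) = (1389 + M)/(1 + M))
L(1900, 1040) - 1/H(317) = (1/2)*1900 - 1/((1389 + 317)/(1 + 317)) = 950 - 1/(1706/318) = 950 - 1/((1/318)*1706) = 950 - 1/853/159 = 950 - 1*159/853 = 950 - 159/853 = 810191/853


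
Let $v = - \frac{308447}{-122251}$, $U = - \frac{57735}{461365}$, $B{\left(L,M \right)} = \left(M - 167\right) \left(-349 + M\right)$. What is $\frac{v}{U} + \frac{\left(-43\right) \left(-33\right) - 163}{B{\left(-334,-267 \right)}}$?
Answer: $- \frac{950899100705329}{47173928101146} \approx -20.157$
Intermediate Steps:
$B{\left(L,M \right)} = \left(-349 + M\right) \left(-167 + M\right)$ ($B{\left(L,M \right)} = \left(-167 + M\right) \left(-349 + M\right) = \left(-349 + M\right) \left(-167 + M\right)$)
$U = - \frac{11547}{92273}$ ($U = \left(-57735\right) \frac{1}{461365} = - \frac{11547}{92273} \approx -0.12514$)
$v = \frac{308447}{122251}$ ($v = \left(-308447\right) \left(- \frac{1}{122251}\right) = \frac{308447}{122251} \approx 2.5231$)
$\frac{v}{U} + \frac{\left(-43\right) \left(-33\right) - 163}{B{\left(-334,-267 \right)}} = \frac{308447}{122251 \left(- \frac{11547}{92273}\right)} + \frac{\left(-43\right) \left(-33\right) - 163}{58283 + \left(-267\right)^{2} - -137772} = \frac{308447}{122251} \left(- \frac{92273}{11547}\right) + \frac{1419 - 163}{58283 + 71289 + 137772} = - \frac{28461330031}{1411632297} + \frac{1256}{267344} = - \frac{28461330031}{1411632297} + 1256 \cdot \frac{1}{267344} = - \frac{28461330031}{1411632297} + \frac{157}{33418} = - \frac{950899100705329}{47173928101146}$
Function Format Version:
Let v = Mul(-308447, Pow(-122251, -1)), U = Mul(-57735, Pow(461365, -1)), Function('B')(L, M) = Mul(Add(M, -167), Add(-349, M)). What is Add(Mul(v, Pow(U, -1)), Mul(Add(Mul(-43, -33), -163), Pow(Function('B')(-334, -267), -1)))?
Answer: Rational(-950899100705329, 47173928101146) ≈ -20.157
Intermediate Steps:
Function('B')(L, M) = Mul(Add(-349, M), Add(-167, M)) (Function('B')(L, M) = Mul(Add(-167, M), Add(-349, M)) = Mul(Add(-349, M), Add(-167, M)))
U = Rational(-11547, 92273) (U = Mul(-57735, Rational(1, 461365)) = Rational(-11547, 92273) ≈ -0.12514)
v = Rational(308447, 122251) (v = Mul(-308447, Rational(-1, 122251)) = Rational(308447, 122251) ≈ 2.5231)
Add(Mul(v, Pow(U, -1)), Mul(Add(Mul(-43, -33), -163), Pow(Function('B')(-334, -267), -1))) = Add(Mul(Rational(308447, 122251), Pow(Rational(-11547, 92273), -1)), Mul(Add(Mul(-43, -33), -163), Pow(Add(58283, Pow(-267, 2), Mul(-516, -267)), -1))) = Add(Mul(Rational(308447, 122251), Rational(-92273, 11547)), Mul(Add(1419, -163), Pow(Add(58283, 71289, 137772), -1))) = Add(Rational(-28461330031, 1411632297), Mul(1256, Pow(267344, -1))) = Add(Rational(-28461330031, 1411632297), Mul(1256, Rational(1, 267344))) = Add(Rational(-28461330031, 1411632297), Rational(157, 33418)) = Rational(-950899100705329, 47173928101146)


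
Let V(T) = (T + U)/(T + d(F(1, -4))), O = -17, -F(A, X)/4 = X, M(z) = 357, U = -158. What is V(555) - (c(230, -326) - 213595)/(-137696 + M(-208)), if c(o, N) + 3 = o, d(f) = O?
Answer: -60268401/73888382 ≈ -0.81567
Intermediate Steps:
F(A, X) = -4*X
d(f) = -17
c(o, N) = -3 + o
V(T) = (-158 + T)/(-17 + T) (V(T) = (T - 158)/(T - 17) = (-158 + T)/(-17 + T))
V(555) - (c(230, -326) - 213595)/(-137696 + M(-208)) = (-158 + 555)/(-17 + 555) - ((-3 + 230) - 213595)/(-137696 + 357) = 397/538 - (227 - 213595)/(-137339) = (1/538)*397 - (-213368)*(-1)/137339 = 397/538 - 1*213368/137339 = 397/538 - 213368/137339 = -60268401/73888382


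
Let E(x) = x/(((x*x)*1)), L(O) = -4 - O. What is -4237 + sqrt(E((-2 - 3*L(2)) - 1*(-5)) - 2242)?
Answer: -4237 + 23*I*sqrt(1869)/21 ≈ -4237.0 + 47.349*I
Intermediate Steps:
E(x) = 1/x (E(x) = x/((x**2*1)) = x/(x**2) = x/x**2 = 1/x)
-4237 + sqrt(E((-2 - 3*L(2)) - 1*(-5)) - 2242) = -4237 + sqrt(1/((-2 - 3*(-4 - 1*2)) - 1*(-5)) - 2242) = -4237 + sqrt(1/((-2 - 3*(-4 - 2)) + 5) - 2242) = -4237 + sqrt(1/((-2 - 3*(-6)) + 5) - 2242) = -4237 + sqrt(1/((-2 + 18) + 5) - 2242) = -4237 + sqrt(1/(16 + 5) - 2242) = -4237 + sqrt(1/21 - 2242) = -4237 + sqrt(-47081/21) = -4237 + 23*I*sqrt(1869)/21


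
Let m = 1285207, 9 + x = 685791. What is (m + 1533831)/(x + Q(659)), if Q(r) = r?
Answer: 2819038/686441 ≈ 4.1067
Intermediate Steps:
x = 685782 (x = -9 + 685791 = 685782)
(m + 1533831)/(x + Q(659)) = (1285207 + 1533831)/(685782 + 659) = 2819038/686441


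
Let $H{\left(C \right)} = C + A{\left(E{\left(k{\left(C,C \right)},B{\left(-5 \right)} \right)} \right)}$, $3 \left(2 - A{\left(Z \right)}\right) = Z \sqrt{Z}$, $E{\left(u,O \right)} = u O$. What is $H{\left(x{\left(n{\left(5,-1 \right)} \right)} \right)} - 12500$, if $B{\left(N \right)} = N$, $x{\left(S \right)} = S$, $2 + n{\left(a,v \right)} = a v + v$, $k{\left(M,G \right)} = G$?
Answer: $-12506 - \frac{80 \sqrt{10}}{3} \approx -12590.0$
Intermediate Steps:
$n{\left(a,v \right)} = -2 + v + a v$ ($n{\left(a,v \right)} = -2 + \left(a v + v\right) = -2 + \left(v + a v\right) = -2 + v + a v$)
$E{\left(u,O \right)} = O u$
$A{\left(Z \right)} = 2 - \frac{Z^{\frac{3}{2}}}{3}$ ($A{\left(Z \right)} = 2 - \frac{Z \sqrt{Z}}{3} = 2 - \frac{Z^{\frac{3}{2}}}{3}$)
$H{\left(C \right)} = 2 + C - \frac{5 \sqrt{5} \left(- C\right)^{\frac{3}{2}}}{3}$ ($H{\left(C \right)} = C - \left(-2 + \frac{\left(- 5 C\right)^{\frac{3}{2}}}{3}\right) = C - \left(-2 + \frac{5 \sqrt{5} \left(- C\right)^{\frac{3}{2}}}{3}\right) = 2 + C - \frac{5 \sqrt{5} \left(- C\right)^{\frac{3}{2}}}{3}$)
$H{\left(x{\left(n{\left(5,-1 \right)} \right)} \right)} - 12500 = \left(2 - 8 - \frac{5 \sqrt{5} \left(- (-2 - 1 + 5 \left(-1\right))\right)^{\frac{3}{2}}}{3}\right) - 12500 = \left(2 - 8 - \frac{5 \sqrt{5} \left(- (-2 - 1 - 5)\right)^{\frac{3}{2}}}{3}\right) - 12500 = \left(2 - 8 - \frac{5 \sqrt{5} \left(\left(-1\right) \left(-8\right)\right)^{\frac{3}{2}}}{3}\right) - 12500 = \left(2 - 8 - \frac{5 \sqrt{5} \cdot 8^{\frac{3}{2}}}{3}\right) - 12500 = \left(2 - 8 - \frac{5 \sqrt{5} \cdot 16 \sqrt{2}}{3}\right) - 12500 = \left(2 - 8 - \frac{80 \sqrt{10}}{3}\right) - 12500 = \left(-6 - \frac{80 \sqrt{10}}{3}\right) - 12500 = -12506 - \frac{80 \sqrt{10}}{3}$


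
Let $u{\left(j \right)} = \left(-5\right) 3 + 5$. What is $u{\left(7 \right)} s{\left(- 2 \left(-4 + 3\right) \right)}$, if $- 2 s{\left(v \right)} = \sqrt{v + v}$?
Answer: $10$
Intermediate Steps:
$s{\left(v \right)} = - \frac{\sqrt{2} \sqrt{v}}{2}$ ($s{\left(v \right)} = - \frac{\sqrt{v + v}}{2} = - \frac{\sqrt{2 v}}{2} = - \frac{\sqrt{2} \sqrt{v}}{2}$)
$u{\left(j \right)} = -10$ ($u{\left(j \right)} = -15 + 5 = -10$)
$u{\left(7 \right)} s{\left(- 2 \left(-4 + 3\right) \right)} = - 10 \left(- \frac{\sqrt{2} \sqrt{- 2 \left(-4 + 3\right)}}{2}\right) = - 10 \left(- \frac{\sqrt{2} \sqrt{\left(-2\right) \left(-1\right)}}{2}\right) = - 10 \left(- \frac{\sqrt{2} \sqrt{2}}{2}\right) = \left(-10\right) \left(-1\right) = 10$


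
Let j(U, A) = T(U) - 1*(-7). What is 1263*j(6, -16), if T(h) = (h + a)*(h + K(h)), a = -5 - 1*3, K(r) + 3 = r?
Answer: -13893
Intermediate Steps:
K(r) = -3 + r
a = -8 (a = -5 - 3 = -8)
T(h) = (-8 + h)*(-3 + 2*h) (T(h) = (h - 8)*(h + (-3 + h)) = (-8 + h)*(-3 + 2*h))
j(U, A) = 31 - 19*U + 2*U**2 (j(U, A) = (24 - 19*U + 2*U**2) - 1*(-7) = (24 - 19*U + 2*U**2) + 7 = 31 - 19*U + 2*U**2)
1263*j(6, -16) = 1263*(31 - 19*6 + 2*6**2) = 1263*(31 - 114 + 2*36) = 1263*(31 - 114 + 72) = 1263*(-11) = -13893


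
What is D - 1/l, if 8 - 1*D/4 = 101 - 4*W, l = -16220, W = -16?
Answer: -10186159/16220 ≈ -628.00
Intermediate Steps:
D = -628 (D = 32 - 4*(101 - 4*(-16)) = 32 - 4*(101 + 64) = 32 - 4*165 = 32 - 660 = -628)
D - 1/l = -628 - 1/(-16220) = -628 - 1*(-1/16220) = -628 + 1/16220 = -10186159/16220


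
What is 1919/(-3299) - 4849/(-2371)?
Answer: 11446902/7821929 ≈ 1.4634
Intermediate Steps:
1919/(-3299) - 4849/(-2371) = 1919*(-1/3299) - 4849*(-1/2371) = -1919/3299 + 4849/2371 = 11446902/7821929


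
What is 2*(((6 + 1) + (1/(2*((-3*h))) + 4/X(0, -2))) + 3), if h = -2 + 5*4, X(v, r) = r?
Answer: 863/54 ≈ 15.981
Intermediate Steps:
h = 18 (h = -2 + 20 = 18)
2*(((6 + 1) + (1/(2*((-3*h))) + 4/X(0, -2))) + 3) = 2*(((6 + 1) + (1/(2*((-3*18))) + 4/(-2))) + 3) = 2*((7 + ((1/2)/(-54) + 4*(-1/2))) + 3) = 2*((7 + ((1/2)*(-1/54) - 2)) + 3) = 2*((7 + (-1/108 - 2)) + 3) = 2*((7 - 217/108) + 3) = 2*(539/108 + 3) = 2*(863/108) = 863/54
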